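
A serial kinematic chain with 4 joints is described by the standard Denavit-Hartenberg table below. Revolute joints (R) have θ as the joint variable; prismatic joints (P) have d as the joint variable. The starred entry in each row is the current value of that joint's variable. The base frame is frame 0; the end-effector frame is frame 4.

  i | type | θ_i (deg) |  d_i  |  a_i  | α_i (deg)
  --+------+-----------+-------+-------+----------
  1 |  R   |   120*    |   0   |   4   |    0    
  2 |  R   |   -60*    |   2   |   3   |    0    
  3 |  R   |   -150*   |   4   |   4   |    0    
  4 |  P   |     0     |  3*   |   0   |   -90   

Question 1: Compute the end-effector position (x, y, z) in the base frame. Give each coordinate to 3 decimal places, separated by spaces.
after link 1: o_1 = (-2.0000, 3.4641, 0.0000)
after link 2: o_2 = (-0.5000, 6.0622, 2.0000)
after link 3: o_3 = (-0.5000, 2.0622, 6.0000)
after link 4: o_4 = (-0.5000, 2.0622, 9.0000)

-0.500 2.062 9.000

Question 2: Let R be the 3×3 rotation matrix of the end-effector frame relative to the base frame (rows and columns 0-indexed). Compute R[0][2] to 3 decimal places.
1.000

End-effector z-axis (col 2 of R) = (1.0000,-0.0000,0.0000)
R[0][2] = 1.0000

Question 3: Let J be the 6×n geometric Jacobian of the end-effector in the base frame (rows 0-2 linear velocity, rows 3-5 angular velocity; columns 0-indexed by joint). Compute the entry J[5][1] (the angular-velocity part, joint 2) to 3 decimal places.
1.000

axis z_1 = (0.0000,0.0000,1.0000); lever o_n−o_1 = (1.5000,-1.4019,9.0000)
cross product → J_v[:, 1] = (1.4019,1.5000,-0.0000)
J_ω[:, 1] = z_1
entry J[5][1] = 1.0000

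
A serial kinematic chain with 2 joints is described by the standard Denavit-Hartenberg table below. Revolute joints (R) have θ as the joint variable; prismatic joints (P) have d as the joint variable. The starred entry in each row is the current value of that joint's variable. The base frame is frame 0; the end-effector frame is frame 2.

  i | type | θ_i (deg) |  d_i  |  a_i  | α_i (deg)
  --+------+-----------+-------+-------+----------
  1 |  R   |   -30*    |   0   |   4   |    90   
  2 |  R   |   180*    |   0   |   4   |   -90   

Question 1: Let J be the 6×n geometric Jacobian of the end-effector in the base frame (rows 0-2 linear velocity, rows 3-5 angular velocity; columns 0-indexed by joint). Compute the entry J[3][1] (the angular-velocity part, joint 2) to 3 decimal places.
-0.500

axis z_1 = (-0.5000,-0.8660,0.0000); lever o_n−o_1 = (-3.4641,2.0000,0.0000)
cross product → J_v[:, 1] = (-0.0000,0.0000,-4.0000)
J_ω[:, 1] = z_1
entry J[3][1] = -0.5000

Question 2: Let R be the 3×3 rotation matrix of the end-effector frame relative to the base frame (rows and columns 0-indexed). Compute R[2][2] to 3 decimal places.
End-effector z-axis (col 2 of R) = (-0.0000,-0.0000,-1.0000)
R[2][2] = -1.0000

-1.000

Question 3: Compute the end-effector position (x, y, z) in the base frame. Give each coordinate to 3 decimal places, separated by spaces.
0.000 0.000 0.000

after link 1: o_1 = (3.4641, -2.0000, 0.0000)
after link 2: o_2 = (0.0000, 0.0000, 0.0000)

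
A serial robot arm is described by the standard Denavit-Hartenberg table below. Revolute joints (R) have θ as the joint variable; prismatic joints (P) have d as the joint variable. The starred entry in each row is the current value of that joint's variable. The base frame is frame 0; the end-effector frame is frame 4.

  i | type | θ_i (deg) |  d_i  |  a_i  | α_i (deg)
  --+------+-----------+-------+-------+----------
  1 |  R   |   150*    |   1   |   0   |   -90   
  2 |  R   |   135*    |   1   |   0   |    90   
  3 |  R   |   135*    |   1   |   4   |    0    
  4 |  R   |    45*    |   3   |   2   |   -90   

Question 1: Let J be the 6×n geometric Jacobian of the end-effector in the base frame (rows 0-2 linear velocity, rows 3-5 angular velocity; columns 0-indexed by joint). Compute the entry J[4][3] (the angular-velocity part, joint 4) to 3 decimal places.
axis z_3 = (-0.6124,0.3536,-0.7071); lever o_n−o_3 = (-3.0619,1.7678,-0.7071)
cross product → J_v[:, 3] = (1.0000,1.7321,-0.0000)
J_ω[:, 3] = z_3
entry J[4][3] = 0.3536

0.354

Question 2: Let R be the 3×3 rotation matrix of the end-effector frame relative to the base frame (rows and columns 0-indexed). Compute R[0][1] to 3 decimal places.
End-effector y-axis (col 1 of R) = (0.6124,-0.3536,0.7071)
R[0][1] = 0.6124

0.612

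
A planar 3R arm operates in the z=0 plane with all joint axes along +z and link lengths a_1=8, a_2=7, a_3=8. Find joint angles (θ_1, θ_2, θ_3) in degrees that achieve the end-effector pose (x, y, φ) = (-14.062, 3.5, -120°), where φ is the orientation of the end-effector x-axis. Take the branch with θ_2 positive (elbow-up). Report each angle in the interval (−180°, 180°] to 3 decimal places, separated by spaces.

119.998 30.004 89.999

wrist centre = target − a_3·(cos φ, sin φ) = (-10.0620, 10.4282)
cos θ_2 = (209.9913−8²−7²)/(2·8·7) = 0.8660; θ_2 = 30.0037° (elbow-up)
β = atan2(10.4282,-10.0620) = 133.9761°; ψ = atan2(3.5004,14.0620) = 13.9783°
θ_1 = β − ψ = 119.9978°
θ_3 = φ − θ_1 − θ_2 = 89.9985° (wrapped to (-180°,180°])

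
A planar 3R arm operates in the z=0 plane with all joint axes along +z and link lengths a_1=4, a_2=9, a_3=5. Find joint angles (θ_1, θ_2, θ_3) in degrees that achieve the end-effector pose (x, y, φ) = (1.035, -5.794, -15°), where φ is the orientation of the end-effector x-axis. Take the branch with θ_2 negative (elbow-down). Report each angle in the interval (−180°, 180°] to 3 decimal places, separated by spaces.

wrist centre = target − a_3·(cos φ, sin φ) = (-3.7946, -4.4999)
cos θ_2 = (34.6484−4²−9²)/(2·4·9) = -0.8660; θ_2 = -149.9965° (elbow-down)
β = atan2(-4.4999,-3.7946) = -130.1399°; ψ = atan2(-4.5005,-3.7940) = -130.1313°
θ_1 = β − ψ = -0.0086°
θ_3 = φ − θ_1 − θ_2 = 135.0051° (wrapped to (-180°,180°])

-0.009 -149.997 135.005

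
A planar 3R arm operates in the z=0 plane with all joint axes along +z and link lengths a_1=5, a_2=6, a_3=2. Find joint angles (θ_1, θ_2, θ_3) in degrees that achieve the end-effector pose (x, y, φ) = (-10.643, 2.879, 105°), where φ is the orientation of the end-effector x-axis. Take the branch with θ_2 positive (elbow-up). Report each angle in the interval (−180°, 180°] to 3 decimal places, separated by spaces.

wrist centre = target − a_3·(cos φ, sin φ) = (-10.1254, 0.9471)
cos θ_2 = (103.4200−5²−6²)/(2·5·6) = 0.7070; θ_2 = 45.0086° (elbow-up)
β = atan2(0.9471,-10.1254) = 174.6560°; ψ = atan2(4.2433,9.2420) = 24.6613°
θ_1 = β − ψ = 149.9947°
θ_3 = φ − θ_1 − θ_2 = -90.0033° (wrapped to (-180°,180°])

149.995 45.009 -90.003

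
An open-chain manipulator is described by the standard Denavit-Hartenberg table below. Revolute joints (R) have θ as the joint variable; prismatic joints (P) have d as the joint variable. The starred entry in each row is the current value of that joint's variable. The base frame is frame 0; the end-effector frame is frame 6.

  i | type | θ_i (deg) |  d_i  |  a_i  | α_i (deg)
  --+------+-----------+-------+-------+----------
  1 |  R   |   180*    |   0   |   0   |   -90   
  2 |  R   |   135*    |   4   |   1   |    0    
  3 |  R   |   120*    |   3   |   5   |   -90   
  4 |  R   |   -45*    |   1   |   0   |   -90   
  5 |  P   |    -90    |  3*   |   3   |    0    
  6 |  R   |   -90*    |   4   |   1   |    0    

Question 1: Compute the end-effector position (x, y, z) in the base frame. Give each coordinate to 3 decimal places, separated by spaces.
-0.764 -1.343 9.256

after link 1: o_1 = (0.0000, 0.0000, 0.0000)
after link 2: o_2 = (0.7071, -4.0000, -0.7071)
after link 3: o_3 = (2.0012, -7.0000, 4.1225)
after link 4: o_4 = (1.0353, -7.0000, 4.3813)
after link 5: o_5 = (-1.3135, -4.8787, 7.2068)
after link 6: o_6 = (-0.7644, -1.3431, 9.2559)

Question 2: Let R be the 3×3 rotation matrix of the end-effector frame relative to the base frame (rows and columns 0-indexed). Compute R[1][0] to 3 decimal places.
0.707

End-effector x-axis (col 0 of R) = (-0.1830,0.7071,-0.6830)
R[1][0] = 0.7071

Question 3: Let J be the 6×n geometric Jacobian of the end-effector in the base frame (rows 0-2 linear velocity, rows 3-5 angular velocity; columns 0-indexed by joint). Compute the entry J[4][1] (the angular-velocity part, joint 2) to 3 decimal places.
-1.000

axis z_1 = (-0.0000,-1.0000,0.0000); lever o_n−o_1 = (-0.7644,-1.3431,9.2559)
cross product → J_v[:, 1] = (-9.2559,0.0000,-0.7644)
J_ω[:, 1] = z_1
entry J[4][1] = -1.0000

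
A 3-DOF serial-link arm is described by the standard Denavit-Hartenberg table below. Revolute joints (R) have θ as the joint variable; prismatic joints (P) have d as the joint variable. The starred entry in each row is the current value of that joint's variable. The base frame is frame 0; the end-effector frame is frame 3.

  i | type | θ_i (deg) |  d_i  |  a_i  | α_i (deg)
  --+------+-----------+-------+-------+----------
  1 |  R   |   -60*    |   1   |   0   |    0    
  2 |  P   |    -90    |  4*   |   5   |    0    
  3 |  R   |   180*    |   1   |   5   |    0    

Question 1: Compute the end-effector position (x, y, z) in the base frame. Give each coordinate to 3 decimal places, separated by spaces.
after link 1: o_1 = (0.0000, 0.0000, 1.0000)
after link 2: o_2 = (-4.3301, -2.5000, 5.0000)
after link 3: o_3 = (0.0000, -0.0000, 6.0000)

0.000 -0.000 6.000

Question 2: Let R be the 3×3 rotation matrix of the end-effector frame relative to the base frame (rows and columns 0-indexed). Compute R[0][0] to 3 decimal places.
0.866

End-effector x-axis (col 0 of R) = (0.8660,0.5000,0.0000)
R[0][0] = 0.8660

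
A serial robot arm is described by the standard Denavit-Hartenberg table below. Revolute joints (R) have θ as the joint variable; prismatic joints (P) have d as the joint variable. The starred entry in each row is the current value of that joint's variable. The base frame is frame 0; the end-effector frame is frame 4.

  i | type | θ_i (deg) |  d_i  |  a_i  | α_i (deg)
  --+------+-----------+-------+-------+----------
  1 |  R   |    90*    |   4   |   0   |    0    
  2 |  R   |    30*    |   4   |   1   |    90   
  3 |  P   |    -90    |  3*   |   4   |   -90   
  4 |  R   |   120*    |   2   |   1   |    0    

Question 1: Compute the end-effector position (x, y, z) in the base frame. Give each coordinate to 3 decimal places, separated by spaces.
0.348 3.665 4.500

after link 1: o_1 = (0.0000, 0.0000, 4.0000)
after link 2: o_2 = (-0.5000, 0.8660, 8.0000)
after link 3: o_3 = (2.0981, 2.3660, 4.0000)
after link 4: o_4 = (0.3481, 3.6651, 4.5000)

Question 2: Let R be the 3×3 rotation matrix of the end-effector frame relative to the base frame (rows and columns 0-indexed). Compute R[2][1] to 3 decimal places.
End-effector y-axis (col 1 of R) = (0.4330,0.2500,0.8660)
R[2][1] = 0.8660

0.866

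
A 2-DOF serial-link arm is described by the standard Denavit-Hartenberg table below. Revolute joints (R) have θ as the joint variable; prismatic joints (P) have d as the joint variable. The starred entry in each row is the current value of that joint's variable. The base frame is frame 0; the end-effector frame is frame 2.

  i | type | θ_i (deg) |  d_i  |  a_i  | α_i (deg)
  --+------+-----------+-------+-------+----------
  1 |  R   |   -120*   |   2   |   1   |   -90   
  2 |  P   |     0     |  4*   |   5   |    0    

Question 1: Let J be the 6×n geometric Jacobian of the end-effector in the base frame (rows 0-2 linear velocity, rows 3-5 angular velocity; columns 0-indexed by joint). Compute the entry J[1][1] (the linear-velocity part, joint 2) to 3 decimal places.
-0.500

prismatic axis z_1 = (0.8660,-0.5000,0.0000)
J_v[:, 1] = z_1; J_ω[:, 1] = (0,0,0)
entry J[1][1] = -0.5000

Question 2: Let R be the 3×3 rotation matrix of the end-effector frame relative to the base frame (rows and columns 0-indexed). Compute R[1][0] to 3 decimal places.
End-effector x-axis (col 0 of R) = (-0.5000,-0.8660,0.0000)
R[1][0] = -0.8660

-0.866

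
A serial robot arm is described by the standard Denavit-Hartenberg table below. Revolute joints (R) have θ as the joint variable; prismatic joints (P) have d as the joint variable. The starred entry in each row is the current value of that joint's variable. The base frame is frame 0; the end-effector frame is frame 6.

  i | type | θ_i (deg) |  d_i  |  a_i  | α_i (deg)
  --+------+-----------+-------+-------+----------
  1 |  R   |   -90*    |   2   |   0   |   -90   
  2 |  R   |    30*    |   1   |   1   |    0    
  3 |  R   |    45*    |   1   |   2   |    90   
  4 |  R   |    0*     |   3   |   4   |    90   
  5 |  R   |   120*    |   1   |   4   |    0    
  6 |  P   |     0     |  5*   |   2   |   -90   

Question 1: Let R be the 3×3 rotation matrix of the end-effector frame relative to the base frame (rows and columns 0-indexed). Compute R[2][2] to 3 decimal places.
End-effector z-axis (col 2 of R) = (-0.0000,0.7071,0.7071)
R[2][2] = 0.7071

0.707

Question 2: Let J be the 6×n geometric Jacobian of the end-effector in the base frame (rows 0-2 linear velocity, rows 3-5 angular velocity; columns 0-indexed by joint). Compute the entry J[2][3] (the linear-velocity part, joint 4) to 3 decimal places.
axis z_3 = (0.0000,-0.9659,0.2588); lever o_n−o_3 = (-6.0000,-8.1757,1.1554)
cross product → J_v[:, 3] = (1.0000,-1.5529,-5.7956)
J_ω[:, 3] = z_3
entry J[2][3] = -5.7956

-5.796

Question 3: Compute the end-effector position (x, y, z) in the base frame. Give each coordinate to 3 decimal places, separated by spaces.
after link 1: o_1 = (0.0000, 0.0000, 2.0000)
after link 2: o_2 = (1.0000, -0.8660, 1.5000)
after link 3: o_3 = (2.0000, -1.3837, -0.4319)
after link 4: o_4 = (2.0000, -5.3167, -3.5191)
after link 5: o_5 = (1.0000, -8.1451, -0.6907)
after link 6: o_6 = (-4.0000, -9.5594, 0.7235)

-4.000 -9.559 0.724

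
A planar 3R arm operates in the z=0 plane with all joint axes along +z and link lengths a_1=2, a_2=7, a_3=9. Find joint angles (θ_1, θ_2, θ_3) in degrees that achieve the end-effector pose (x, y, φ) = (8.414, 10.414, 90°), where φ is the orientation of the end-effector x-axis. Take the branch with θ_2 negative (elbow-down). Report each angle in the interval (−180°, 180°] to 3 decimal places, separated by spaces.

wrist centre = target − a_3·(cos φ, sin φ) = (8.4140, 1.4140)
cos θ_2 = (72.7948−2²−7²)/(2·2·7) = 0.7070; θ_2 = -45.0121° (elbow-down)
β = atan2(1.4140,8.4140) = 9.5396°; ψ = atan2(-4.9508,6.9487) = -35.4690°
θ_1 = β − ψ = 45.0087°
θ_3 = φ − θ_1 − θ_2 = 90.0035° (wrapped to (-180°,180°])

45.009 -45.012 90.003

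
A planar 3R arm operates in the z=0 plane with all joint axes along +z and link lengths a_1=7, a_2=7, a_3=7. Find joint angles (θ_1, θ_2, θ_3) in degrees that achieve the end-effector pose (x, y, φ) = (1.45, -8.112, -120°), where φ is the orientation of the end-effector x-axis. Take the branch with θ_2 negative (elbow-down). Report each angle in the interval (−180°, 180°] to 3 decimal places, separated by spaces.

wrist centre = target − a_3·(cos φ, sin φ) = (4.9500, -2.0498)
cos θ_2 = (28.7043−7²−7²)/(2·7·7) = -0.7071; θ_2 = -134.9994° (elbow-down)
β = atan2(-2.0498,4.9500) = -22.4947°; ψ = atan2(-4.9498,2.0503) = -67.4997°
θ_1 = β − ψ = 45.0050°
θ_3 = φ − θ_1 − θ_2 = -30.0056° (wrapped to (-180°,180°])

45.005 -134.999 -30.006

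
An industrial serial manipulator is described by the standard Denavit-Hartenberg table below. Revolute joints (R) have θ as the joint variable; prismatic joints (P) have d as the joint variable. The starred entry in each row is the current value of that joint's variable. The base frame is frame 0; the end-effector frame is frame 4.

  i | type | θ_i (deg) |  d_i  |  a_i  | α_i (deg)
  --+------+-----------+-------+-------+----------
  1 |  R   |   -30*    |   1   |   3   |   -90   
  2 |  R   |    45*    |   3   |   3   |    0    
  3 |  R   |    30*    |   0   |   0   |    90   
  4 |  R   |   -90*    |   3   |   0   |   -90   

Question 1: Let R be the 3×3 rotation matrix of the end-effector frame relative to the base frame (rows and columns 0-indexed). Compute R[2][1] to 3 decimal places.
-0.259

End-effector y-axis (col 1 of R) = (-0.8365,0.4830,-0.2588)
R[2][1] = -0.2588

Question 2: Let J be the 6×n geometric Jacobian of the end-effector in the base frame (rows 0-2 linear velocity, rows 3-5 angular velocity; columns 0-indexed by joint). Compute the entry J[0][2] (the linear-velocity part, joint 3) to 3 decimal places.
axis z_2 = (0.5000,0.8660,0.0000); lever o_n−o_2 = (2.5095,-1.4489,0.7765)
cross product → J_v[:, 2] = (0.6724,-0.3882,-2.8978)
J_ω[:, 2] = z_2
entry J[0][2] = 0.6724

0.672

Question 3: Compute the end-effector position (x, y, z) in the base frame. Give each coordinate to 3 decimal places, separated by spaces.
after link 1: o_1 = (2.5981, -1.5000, 1.0000)
after link 2: o_2 = (5.9352, 0.0374, -1.1213)
after link 3: o_3 = (5.9352, 0.0374, -1.1213)
after link 4: o_4 = (8.4447, -1.4115, -0.3449)

8.445 -1.411 -0.345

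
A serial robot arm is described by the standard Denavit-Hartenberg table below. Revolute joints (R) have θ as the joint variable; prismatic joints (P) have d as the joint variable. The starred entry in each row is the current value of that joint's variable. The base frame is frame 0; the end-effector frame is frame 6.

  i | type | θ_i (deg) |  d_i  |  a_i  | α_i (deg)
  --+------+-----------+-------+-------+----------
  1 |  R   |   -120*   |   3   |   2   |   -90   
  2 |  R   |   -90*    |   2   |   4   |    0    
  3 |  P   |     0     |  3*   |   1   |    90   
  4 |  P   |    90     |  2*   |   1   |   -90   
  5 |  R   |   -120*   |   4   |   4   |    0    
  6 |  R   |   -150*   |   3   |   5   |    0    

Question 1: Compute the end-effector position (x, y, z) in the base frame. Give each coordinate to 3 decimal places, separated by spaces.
2.696 -3.330 1.000

after link 1: o_1 = (-1.0000, -1.7321, 3.0000)
after link 2: o_2 = (0.7321, -2.7321, 7.0000)
after link 3: o_3 = (3.3301, -4.2321, 8.0000)
after link 4: o_4 = (5.1962, -3.0000, 8.0000)
after link 5: o_5 = (5.1962, 1.0000, 4.0000)
after link 6: o_6 = (2.6962, -3.3301, 1.0000)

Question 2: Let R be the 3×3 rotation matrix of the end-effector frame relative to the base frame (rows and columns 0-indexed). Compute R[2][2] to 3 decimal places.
-1.000

End-effector z-axis (col 2 of R) = (0.0000,0.0000,-1.0000)
R[2][2] = -1.0000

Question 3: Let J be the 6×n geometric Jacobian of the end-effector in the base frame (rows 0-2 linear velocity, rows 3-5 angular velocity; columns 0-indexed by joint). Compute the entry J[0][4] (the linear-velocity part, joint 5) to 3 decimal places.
axis z_4 = (0.0000,0.0000,-1.0000); lever o_n−o_4 = (-2.5000,-0.3301,-7.0000)
cross product → J_v[:, 4] = (-0.3301,2.5000,0.0000)
J_ω[:, 4] = z_4
entry J[0][4] = -0.3301

-0.330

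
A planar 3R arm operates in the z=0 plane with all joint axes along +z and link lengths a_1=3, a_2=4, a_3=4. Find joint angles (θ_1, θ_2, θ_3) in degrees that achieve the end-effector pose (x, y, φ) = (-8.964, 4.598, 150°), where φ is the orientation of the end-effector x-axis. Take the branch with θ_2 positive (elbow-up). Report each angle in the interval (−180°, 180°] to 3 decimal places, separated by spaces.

119.998 60.004 -30.002

wrist centre = target − a_3·(cos φ, sin φ) = (-5.4999, 2.5980)
cos θ_2 = (36.9985−3²−4²)/(2·3·4) = 0.4999; θ_2 = 60.0042° (elbow-up)
β = atan2(2.5980,-5.4999) = 154.7152°; ψ = atan2(3.4642,4.9997) = 34.7175°
θ_1 = β − ψ = 119.9978°
θ_3 = φ − θ_1 − θ_2 = -30.0019° (wrapped to (-180°,180°])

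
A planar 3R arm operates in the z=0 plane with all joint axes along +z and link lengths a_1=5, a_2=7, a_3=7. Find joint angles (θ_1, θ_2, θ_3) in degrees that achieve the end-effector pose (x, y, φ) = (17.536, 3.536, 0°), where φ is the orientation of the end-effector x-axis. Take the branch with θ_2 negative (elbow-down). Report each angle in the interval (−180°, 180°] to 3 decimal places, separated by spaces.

wrist centre = target − a_3·(cos φ, sin φ) = (10.5360, 3.5360)
cos θ_2 = (123.5106−5²−7²)/(2·5·7) = 0.7073; θ_2 = -44.9848° (elbow-down)
β = atan2(3.5360,10.5360) = 18.5523°; ψ = atan2(-4.9484,9.9511) = -26.4401°
θ_1 = β − ψ = 44.9924°
θ_3 = φ − θ_1 − θ_2 = -0.0076° (wrapped to (-180°,180°])

44.992 -44.985 -0.008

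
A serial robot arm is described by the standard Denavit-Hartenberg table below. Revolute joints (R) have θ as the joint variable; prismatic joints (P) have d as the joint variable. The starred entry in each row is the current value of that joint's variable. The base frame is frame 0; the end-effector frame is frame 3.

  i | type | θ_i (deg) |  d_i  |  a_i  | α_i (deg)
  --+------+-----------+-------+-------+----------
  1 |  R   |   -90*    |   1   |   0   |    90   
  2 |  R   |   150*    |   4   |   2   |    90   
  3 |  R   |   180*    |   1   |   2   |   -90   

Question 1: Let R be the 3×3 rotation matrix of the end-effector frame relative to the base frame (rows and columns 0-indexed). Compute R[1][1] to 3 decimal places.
0.500

End-effector y-axis (col 1 of R) = (0.0000,0.5000,-0.8660)
R[1][1] = 0.5000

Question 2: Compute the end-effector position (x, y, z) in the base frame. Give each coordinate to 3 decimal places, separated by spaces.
-4.000 -0.500 1.866

after link 1: o_1 = (0.0000, 0.0000, 1.0000)
after link 2: o_2 = (-4.0000, 1.7321, 2.0000)
after link 3: o_3 = (-4.0000, -0.5000, 1.8660)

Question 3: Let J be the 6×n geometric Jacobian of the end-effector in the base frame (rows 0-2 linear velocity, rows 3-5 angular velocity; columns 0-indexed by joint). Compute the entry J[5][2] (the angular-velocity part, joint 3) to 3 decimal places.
axis z_2 = (0.0000,-0.5000,0.8660); lever o_n−o_2 = (0.0000,-2.2321,-0.1340)
cross product → J_v[:, 2] = (2.0000,0.0000,-0.0000)
J_ω[:, 2] = z_2
entry J[5][2] = 0.8660

0.866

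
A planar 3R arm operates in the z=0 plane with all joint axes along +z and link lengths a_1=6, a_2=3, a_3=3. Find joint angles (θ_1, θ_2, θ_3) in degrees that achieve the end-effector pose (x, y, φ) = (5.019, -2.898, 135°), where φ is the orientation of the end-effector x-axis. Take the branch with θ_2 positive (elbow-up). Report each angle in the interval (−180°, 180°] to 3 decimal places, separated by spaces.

wrist centre = target − a_3·(cos φ, sin φ) = (7.1403, -5.0193)
cos θ_2 = (76.1778−6²−3²)/(2·6·3) = 0.8660; θ_2 = 29.9973° (elbow-up)
β = atan2(-5.0193,7.1403) = -35.1055°; ψ = atan2(1.4999,8.5981) = 9.8952°
θ_1 = β − ψ = -45.0007°
θ_3 = φ − θ_1 − θ_2 = 150.0034° (wrapped to (-180°,180°])

-45.001 29.997 150.003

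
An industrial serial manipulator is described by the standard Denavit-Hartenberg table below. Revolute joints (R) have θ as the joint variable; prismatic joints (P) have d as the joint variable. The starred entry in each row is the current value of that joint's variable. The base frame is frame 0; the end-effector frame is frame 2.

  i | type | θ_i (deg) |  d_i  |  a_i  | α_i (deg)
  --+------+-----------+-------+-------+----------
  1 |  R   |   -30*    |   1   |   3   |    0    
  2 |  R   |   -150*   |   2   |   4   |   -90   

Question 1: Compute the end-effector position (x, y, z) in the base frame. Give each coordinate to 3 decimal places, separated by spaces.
after link 1: o_1 = (2.5981, -1.5000, 1.0000)
after link 2: o_2 = (-1.4019, -1.5000, 3.0000)

-1.402 -1.500 3.000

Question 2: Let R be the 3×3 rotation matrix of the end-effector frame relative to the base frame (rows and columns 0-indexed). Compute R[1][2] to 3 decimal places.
End-effector z-axis (col 2 of R) = (0.0000,-1.0000,0.0000)
R[1][2] = -1.0000

-1.000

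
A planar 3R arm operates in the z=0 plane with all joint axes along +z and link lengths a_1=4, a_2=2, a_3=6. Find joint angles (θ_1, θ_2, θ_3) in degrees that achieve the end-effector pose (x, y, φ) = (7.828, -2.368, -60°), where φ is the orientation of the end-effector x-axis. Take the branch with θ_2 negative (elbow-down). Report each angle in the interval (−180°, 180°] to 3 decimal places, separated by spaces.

45.009 -45.029 -59.980

wrist centre = target − a_3·(cos φ, sin φ) = (4.8280, 2.8282)
cos θ_2 = (31.3080−4²−2²)/(2·4·2) = 0.7068; θ_2 = -45.0287° (elbow-down)
β = atan2(2.8282,4.8280) = 30.3610°; ψ = atan2(-1.4149,5.4135) = -14.6477°
θ_1 = β − ψ = 45.0086°
θ_3 = φ − θ_1 − θ_2 = -59.9799° (wrapped to (-180°,180°])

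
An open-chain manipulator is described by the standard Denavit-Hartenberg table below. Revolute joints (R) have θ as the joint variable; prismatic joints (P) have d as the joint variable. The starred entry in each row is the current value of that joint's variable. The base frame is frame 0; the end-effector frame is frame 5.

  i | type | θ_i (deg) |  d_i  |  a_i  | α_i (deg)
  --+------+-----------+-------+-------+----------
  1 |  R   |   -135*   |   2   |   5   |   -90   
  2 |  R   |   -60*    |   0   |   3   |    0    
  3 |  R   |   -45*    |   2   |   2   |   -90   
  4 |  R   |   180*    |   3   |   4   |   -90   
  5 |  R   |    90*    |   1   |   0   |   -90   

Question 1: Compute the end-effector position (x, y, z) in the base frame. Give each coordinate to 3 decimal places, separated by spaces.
after link 1: o_1 = (-3.5355, -3.5355, 2.0000)
after link 2: o_2 = (-4.5962, -4.5962, 4.5981)
after link 3: o_3 = (-2.8160, -5.6444, 6.5299)
after link 4: o_4 = (-5.5970, -8.4255, 3.4427)
after link 5: o_5 = (-4.8899, -9.1326, 3.4427)

-4.890 -9.133 3.443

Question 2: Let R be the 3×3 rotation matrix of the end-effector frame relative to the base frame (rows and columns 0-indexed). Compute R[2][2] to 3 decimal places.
0.966

End-effector z-axis (col 2 of R) = (0.1830,0.1830,0.9659)
R[2][2] = 0.9659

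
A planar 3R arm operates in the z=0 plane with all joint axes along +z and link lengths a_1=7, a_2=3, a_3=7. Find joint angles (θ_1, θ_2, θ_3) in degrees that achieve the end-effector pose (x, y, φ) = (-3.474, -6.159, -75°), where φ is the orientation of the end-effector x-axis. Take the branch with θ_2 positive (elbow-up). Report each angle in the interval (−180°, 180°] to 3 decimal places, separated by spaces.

wrist centre = target − a_3·(cos φ, sin φ) = (-5.2857, 0.6025)
cos θ_2 = (28.3020−7²−3²)/(2·7·3) = -0.7071; θ_2 = 134.9991° (elbow-up)
β = atan2(0.6025,-5.2857) = 173.4974°; ψ = atan2(2.1214,4.8787) = 23.5003°
θ_1 = β − ψ = 149.9971°
θ_3 = φ − θ_1 − θ_2 = 0.0038° (wrapped to (-180°,180°])

149.997 134.999 0.004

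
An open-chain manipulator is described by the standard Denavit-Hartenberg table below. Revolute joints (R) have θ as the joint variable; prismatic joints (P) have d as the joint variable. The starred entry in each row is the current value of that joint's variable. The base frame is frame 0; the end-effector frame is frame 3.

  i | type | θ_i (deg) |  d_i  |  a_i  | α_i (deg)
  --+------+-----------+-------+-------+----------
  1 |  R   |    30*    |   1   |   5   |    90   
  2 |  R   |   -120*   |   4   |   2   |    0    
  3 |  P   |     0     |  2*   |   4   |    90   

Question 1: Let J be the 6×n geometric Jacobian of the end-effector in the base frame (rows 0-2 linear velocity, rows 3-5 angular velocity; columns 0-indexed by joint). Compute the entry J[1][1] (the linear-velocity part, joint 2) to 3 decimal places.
axis z_1 = (0.5000,-0.8660,0.0000); lever o_n−o_1 = (0.4019,-6.6962,-5.1962)
cross product → J_v[:, 1] = (4.5000,2.5981,-3.0000)
J_ω[:, 1] = z_1
entry J[1][1] = 2.5981

2.598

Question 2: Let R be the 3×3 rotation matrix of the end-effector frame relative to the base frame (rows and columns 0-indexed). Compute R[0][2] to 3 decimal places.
-0.750

End-effector z-axis (col 2 of R) = (-0.7500,-0.4330,0.5000)
R[0][2] = -0.7500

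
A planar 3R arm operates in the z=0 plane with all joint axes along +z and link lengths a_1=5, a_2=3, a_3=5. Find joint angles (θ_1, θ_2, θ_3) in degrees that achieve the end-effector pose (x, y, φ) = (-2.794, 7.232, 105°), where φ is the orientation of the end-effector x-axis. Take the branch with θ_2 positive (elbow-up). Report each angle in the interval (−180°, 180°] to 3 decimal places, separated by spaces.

wrist centre = target − a_3·(cos φ, sin φ) = (-1.4999, 2.4024)
cos θ_2 = (8.0211−5²−3²)/(2·5·3) = -0.8660; θ_2 = 149.9929° (elbow-up)
β = atan2(2.4024,-1.4999) = 121.9783°; ψ = atan2(1.5003,2.4021) = 31.9883°
θ_1 = β − ψ = 89.9900°
θ_3 = φ − θ_1 − θ_2 = -134.9829° (wrapped to (-180°,180°])

89.990 149.993 -134.983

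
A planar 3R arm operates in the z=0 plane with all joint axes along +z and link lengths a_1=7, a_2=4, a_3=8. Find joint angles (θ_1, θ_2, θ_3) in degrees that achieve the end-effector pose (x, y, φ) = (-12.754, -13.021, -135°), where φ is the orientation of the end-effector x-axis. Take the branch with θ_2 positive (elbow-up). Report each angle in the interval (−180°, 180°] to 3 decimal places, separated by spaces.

wrist centre = target − a_3·(cos φ, sin φ) = (-7.0971, -7.3641)
cos θ_2 = (104.6001−7²−4²)/(2·7·4) = 0.7071; θ_2 = 44.9969° (elbow-up)
β = atan2(-7.3641,-7.0971) = -133.9423°; ψ = atan2(2.8283,9.8286) = 16.0537°
θ_1 = β − ψ = -149.9960°
θ_3 = φ − θ_1 − θ_2 = -30.0009° (wrapped to (-180°,180°])

-149.996 44.997 -30.001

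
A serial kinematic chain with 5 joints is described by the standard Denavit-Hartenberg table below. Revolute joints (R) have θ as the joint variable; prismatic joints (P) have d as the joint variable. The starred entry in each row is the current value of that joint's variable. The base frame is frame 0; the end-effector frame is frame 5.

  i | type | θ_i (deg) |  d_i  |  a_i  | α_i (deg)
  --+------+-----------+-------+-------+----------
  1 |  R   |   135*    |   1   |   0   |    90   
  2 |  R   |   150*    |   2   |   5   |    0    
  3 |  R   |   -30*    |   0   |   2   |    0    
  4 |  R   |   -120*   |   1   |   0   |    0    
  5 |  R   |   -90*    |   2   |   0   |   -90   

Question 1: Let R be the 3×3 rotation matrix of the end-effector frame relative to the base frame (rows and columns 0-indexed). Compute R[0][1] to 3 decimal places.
End-effector y-axis (col 1 of R) = (-0.7071,-0.7071,-0.0000)
R[0][1] = -0.7071

-0.707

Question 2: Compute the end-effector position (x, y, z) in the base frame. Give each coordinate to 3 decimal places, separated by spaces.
7.305 -0.233 5.232

after link 1: o_1 = (0.0000, 0.0000, 1.0000)
after link 2: o_2 = (4.4761, -1.6476, 3.5000)
after link 3: o_3 = (5.1832, -2.3548, 5.2321)
after link 4: o_4 = (5.8903, -1.6476, 5.2321)
after link 5: o_5 = (7.3045, -0.2334, 5.2321)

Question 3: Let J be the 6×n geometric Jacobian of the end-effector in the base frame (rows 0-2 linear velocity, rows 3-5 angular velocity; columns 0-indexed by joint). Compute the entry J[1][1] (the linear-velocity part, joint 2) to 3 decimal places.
-2.993

axis z_1 = (0.7071,0.7071,0.0000); lever o_n−o_1 = (7.3045,-0.2334,4.2321)
cross product → J_v[:, 1] = (2.9925,-2.9925,-5.3301)
J_ω[:, 1] = z_1
entry J[1][1] = -2.9925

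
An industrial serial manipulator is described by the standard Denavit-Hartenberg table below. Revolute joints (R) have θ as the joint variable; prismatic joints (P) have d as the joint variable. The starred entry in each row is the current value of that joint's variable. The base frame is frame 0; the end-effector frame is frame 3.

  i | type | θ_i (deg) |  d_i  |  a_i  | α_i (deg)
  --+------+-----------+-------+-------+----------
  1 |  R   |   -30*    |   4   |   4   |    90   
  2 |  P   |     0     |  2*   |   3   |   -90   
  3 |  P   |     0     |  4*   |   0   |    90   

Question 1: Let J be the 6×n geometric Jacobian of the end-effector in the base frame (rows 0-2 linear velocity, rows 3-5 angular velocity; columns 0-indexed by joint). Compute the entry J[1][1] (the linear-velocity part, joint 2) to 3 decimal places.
prismatic axis z_1 = (-0.5000,-0.8660,0.0000)
J_v[:, 1] = z_1; J_ω[:, 1] = (0,0,0)
entry J[1][1] = -0.8660

-0.866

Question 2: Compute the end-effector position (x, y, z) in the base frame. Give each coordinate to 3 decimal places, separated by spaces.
5.062 -5.232 8.000

after link 1: o_1 = (3.4641, -2.0000, 4.0000)
after link 2: o_2 = (5.0622, -5.2321, 4.0000)
after link 3: o_3 = (5.0622, -5.2321, 8.0000)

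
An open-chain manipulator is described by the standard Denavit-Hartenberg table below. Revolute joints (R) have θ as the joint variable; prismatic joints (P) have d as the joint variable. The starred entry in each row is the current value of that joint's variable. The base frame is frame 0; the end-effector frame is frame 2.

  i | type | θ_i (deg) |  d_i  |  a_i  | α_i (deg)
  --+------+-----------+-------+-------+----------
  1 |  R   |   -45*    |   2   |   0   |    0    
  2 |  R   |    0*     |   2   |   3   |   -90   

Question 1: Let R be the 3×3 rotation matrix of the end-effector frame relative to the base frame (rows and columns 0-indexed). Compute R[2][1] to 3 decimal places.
End-effector y-axis (col 1 of R) = (0.0000,0.0000,-1.0000)
R[2][1] = -1.0000

-1.000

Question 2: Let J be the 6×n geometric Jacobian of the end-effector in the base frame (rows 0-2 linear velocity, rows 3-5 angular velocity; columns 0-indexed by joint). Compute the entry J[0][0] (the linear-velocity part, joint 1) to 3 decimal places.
2.121

axis z_0 = ẑ; lever o_n−o_0 = (2.1213,-2.1213,4.0000)
cross product → J_v[:, 0] = (2.1213,2.1213,-0.0000)
J_ω[:, 0] = z_0
entry J[0][0] = 2.1213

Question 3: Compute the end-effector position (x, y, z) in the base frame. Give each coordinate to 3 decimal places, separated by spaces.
2.121 -2.121 4.000

after link 1: o_1 = (0.0000, 0.0000, 2.0000)
after link 2: o_2 = (2.1213, -2.1213, 4.0000)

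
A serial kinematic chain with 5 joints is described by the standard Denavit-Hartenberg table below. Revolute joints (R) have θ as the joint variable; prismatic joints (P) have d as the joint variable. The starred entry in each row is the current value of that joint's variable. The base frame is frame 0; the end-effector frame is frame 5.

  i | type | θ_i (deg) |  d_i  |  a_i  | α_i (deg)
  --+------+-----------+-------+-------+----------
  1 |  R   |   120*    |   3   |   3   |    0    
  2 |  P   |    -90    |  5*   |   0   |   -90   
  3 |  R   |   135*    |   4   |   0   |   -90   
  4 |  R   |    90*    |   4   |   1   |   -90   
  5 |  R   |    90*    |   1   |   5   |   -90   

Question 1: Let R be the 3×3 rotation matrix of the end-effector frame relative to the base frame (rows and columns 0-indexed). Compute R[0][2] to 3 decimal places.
End-effector z-axis (col 2 of R) = (-0.5000,0.8660,0.0000)
R[0][2] = -0.5000

-0.500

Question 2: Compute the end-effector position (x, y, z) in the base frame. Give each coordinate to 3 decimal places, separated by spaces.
-1.775 5.903 8.000

after link 1: o_1 = (-1.5000, 2.5981, 3.0000)
after link 2: o_2 = (-1.5000, 2.5981, 8.0000)
after link 3: o_3 = (-3.5000, 6.0622, 8.0000)
after link 4: o_4 = (-5.4495, 3.7819, 10.8284)
after link 5: o_5 = (-1.7753, 5.9033, 8.0000)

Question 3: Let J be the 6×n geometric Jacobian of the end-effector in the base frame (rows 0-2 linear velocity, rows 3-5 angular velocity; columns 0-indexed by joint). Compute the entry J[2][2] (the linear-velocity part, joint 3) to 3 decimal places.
-1.414

axis z_2 = (-0.5000,0.8660,0.0000); lever o_n−o_2 = (-0.2753,3.3052,0.0000)
cross product → J_v[:, 2] = (-0.0000,-0.0000,-1.4142)
J_ω[:, 2] = z_2
entry J[2][2] = -1.4142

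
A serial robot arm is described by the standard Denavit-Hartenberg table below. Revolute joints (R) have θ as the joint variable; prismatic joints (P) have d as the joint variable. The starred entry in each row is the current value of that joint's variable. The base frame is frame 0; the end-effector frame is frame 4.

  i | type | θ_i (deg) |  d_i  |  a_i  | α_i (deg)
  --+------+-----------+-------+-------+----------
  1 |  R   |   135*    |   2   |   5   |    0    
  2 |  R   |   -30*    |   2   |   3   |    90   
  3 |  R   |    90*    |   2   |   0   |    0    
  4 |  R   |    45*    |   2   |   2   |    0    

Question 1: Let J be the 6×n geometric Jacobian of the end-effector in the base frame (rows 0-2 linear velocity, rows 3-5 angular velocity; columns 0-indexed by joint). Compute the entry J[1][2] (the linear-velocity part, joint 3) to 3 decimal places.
axis z_2 = (0.9659,0.2588,0.0000); lever o_n−o_2 = (4.2297,-0.3307,1.4142)
cross product → J_v[:, 2] = (0.3660,-1.3660,-1.4142)
J_ω[:, 2] = z_2
entry J[1][2] = -1.3660

-1.366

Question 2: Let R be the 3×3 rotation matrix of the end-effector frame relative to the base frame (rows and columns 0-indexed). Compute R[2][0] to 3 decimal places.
0.707

End-effector x-axis (col 0 of R) = (0.1830,-0.6830,0.7071)
R[2][0] = 0.7071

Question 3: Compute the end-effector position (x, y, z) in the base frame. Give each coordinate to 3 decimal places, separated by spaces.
after link 1: o_1 = (-3.5355, 3.5355, 2.0000)
after link 2: o_2 = (-4.3120, 6.4333, 4.0000)
after link 3: o_3 = (-2.3801, 6.9509, 4.0000)
after link 4: o_4 = (-0.0823, 6.1026, 5.4142)

-0.082 6.103 5.414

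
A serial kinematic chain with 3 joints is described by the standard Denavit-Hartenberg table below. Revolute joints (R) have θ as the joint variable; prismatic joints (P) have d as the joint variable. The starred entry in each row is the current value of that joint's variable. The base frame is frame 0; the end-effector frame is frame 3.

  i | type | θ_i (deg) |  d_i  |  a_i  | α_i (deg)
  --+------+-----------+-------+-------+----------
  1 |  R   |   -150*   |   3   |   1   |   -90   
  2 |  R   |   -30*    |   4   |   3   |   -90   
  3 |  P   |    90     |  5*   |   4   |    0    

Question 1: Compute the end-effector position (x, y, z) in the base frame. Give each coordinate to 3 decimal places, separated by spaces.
after link 1: o_1 = (-0.8660, -0.5000, 3.0000)
after link 2: o_2 = (-1.1160, -5.2631, 4.5000)
after link 3: o_3 = (-5.2811, -3.0490, 0.1699)

-5.281 -3.049 0.170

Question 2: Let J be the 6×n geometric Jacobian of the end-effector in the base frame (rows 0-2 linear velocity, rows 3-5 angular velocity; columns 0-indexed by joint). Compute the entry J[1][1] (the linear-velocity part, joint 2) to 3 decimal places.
1.415

axis z_1 = (0.5000,-0.8660,0.0000); lever o_n−o_1 = (-4.4151,-2.5490,-2.8301)
cross product → J_v[:, 1] = (2.4510,1.4151,-5.0981)
J_ω[:, 1] = z_1
entry J[1][1] = 1.4151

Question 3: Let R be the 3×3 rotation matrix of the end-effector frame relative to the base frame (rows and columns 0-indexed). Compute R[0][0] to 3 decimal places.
-0.500

End-effector x-axis (col 0 of R) = (-0.5000,0.8660,-0.0000)
R[0][0] = -0.5000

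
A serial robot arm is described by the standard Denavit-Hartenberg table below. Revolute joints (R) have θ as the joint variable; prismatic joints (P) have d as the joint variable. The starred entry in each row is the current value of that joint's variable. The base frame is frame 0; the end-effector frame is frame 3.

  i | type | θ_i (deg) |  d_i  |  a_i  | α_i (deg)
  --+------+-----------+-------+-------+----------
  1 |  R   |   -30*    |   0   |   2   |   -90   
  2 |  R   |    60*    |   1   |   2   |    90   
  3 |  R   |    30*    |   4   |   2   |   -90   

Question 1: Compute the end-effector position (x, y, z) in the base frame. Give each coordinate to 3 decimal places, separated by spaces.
7.348 -1.933 -1.232

after link 1: o_1 = (1.7321, -1.0000, 0.0000)
after link 2: o_2 = (3.0981, -0.6340, -1.7321)
after link 3: o_3 = (7.3481, -1.9330, -1.2321)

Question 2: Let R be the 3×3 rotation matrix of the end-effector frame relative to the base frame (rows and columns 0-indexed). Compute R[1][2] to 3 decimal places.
0.875

End-effector z-axis (col 2 of R) = (0.2165,0.8750,0.4330)
R[1][2] = 0.8750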